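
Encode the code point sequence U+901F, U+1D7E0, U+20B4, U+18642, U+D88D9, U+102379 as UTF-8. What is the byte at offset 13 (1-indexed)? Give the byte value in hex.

0x99

1-indexed offset 13 is 0-indexed offset 12.
U+901F → 3-byte form E9 80 9F at offsets 0–2.
U+1D7E0 → 4-byte form F0 9D 9F A0 at offsets 3–6.
U+20B4 → 3-byte form E2 82 B4 at offsets 7–9.
U+18642 → 4-byte form F0 98 99 82 at offsets 10–13.
Offset 12 falls in char 4's range; it's byte 3 of F0 98 99 82 = 0x99.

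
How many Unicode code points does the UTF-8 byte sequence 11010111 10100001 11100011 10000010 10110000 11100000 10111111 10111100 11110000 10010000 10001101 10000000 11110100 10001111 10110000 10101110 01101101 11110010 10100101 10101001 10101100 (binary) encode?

Byte at offset 0: 0xD7 = 11010111 → 2-byte char (#1). Advance 2.
Byte at offset 2: 0xE3 = 11100011 → 3-byte char (#2). Advance 3.
Byte at offset 5: 0xE0 = 11100000 → 3-byte char (#3). Advance 3.
Byte at offset 8: 0xF0 = 11110000 → 4-byte char (#4). Advance 4.
Byte at offset 12: 0xF4 = 11110100 → 4-byte char (#5). Advance 4.
Byte at offset 16: 0x6D = 01101101 → 1-byte char (#6). Advance 1.
Byte at offset 17: 0xF2 = 11110010 → 4-byte char (#7). Advance 4.
Reached end at offset 21 after 7 code points.

7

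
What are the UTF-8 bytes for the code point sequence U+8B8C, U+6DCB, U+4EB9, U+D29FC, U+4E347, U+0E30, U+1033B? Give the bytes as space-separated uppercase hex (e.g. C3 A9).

E8 AE 8C E6 B7 8B E4 BA B9 F3 92 A7 BC F1 8E 8D 87 E0 B8 B0 F0 90 8C BB

U+8B8C: 3-byte form → E8 AE 8C.
U+6DCB: 3-byte form → E6 B7 8B.
U+4EB9: 3-byte form → E4 BA B9.
U+D29FC: 4-byte form → F3 92 A7 BC.
U+4E347: 4-byte form → F1 8E 8D 87.
U+0E30: 3-byte form → E0 B8 B0.
U+1033B: 4-byte form → F0 90 8C BB.
Concatenated (24 bytes): E8 AE 8C E6 B7 8B E4 BA B9 F3 92 A7 BC F1 8E 8D 87 E0 B8 B0 F0 90 8C BB.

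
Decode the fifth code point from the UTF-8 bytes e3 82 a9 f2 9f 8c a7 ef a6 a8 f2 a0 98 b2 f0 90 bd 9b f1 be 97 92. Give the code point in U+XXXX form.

U+10F5B

Offset 0: leading byte 0xE3 = 11100011 → 3-byte char #1 = E3 82 A9.
Offset 3: leading byte 0xF2 = 11110010 → 4-byte char #2 = F2 9F 8C A7.
Offset 7: leading byte 0xEF = 11101111 → 3-byte char #3 = EF A6 A8.
Offset 10: leading byte 0xF2 = 11110010 → 4-byte char #4 = F2 A0 98 B2.
Offset 14: leading byte 0xF0 = 11110000 → 4-byte char #5 = F0 90 BD 9B.
Leading byte 0xF0 = 11110000 matches 11110xxx → 4-byte sequence.
Byte 1: 0xF0 = 11110000, payload 000 (3 bits).
Byte 2: 0x90 = 10010000 (10xxxxxx ✓), payload 010000.
Byte 3: 0xBD = 10111101 (10xxxxxx ✓), payload 111101.
Byte 4: 0x9B = 10011011 (10xxxxxx ✓), payload 011011.
Concatenate: 000010000111101011011 = 0x10F5B (21 bits → U+10F5B).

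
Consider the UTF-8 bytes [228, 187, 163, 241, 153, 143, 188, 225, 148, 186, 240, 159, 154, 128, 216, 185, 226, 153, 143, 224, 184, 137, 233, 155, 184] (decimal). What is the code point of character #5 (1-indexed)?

Offset 0: leading byte 0xE4 = 11100100 → 3-byte char #1 = E4 BB A3.
Offset 3: leading byte 0xF1 = 11110001 → 4-byte char #2 = F1 99 8F BC.
Offset 7: leading byte 0xE1 = 11100001 → 3-byte char #3 = E1 94 BA.
Offset 10: leading byte 0xF0 = 11110000 → 4-byte char #4 = F0 9F 9A 80.
Offset 14: leading byte 0xD8 = 11011000 → 2-byte char #5 = D8 B9.
Leading byte 0xD8 = 11011000 matches 110xxxxx → 2-byte sequence.
Byte 1: 0xD8 = 11011000, payload 11000 (5 bits).
Byte 2: 0xB9 = 10111001 (10xxxxxx ✓), payload 111001.
Concatenate: 11000111001 = 0x639 (11 bits → U+0639).

U+0639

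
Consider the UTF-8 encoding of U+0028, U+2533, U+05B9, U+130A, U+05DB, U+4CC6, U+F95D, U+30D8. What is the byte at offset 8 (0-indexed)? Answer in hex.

U+0028 → 1-byte form 28 at offsets 0–0.
U+2533 → 3-byte form E2 94 B3 at offsets 1–3.
U+05B9 → 2-byte form D6 B9 at offsets 4–5.
U+130A → 3-byte form E1 8C 8A at offsets 6–8.
Offset 8 falls in char 4's range; it's byte 3 of E1 8C 8A = 0x8A.

0x8A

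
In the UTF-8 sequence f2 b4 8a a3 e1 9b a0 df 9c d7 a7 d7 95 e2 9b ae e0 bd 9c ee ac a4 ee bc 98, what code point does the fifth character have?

Offset 0: leading byte 0xF2 = 11110010 → 4-byte char #1 = F2 B4 8A A3.
Offset 4: leading byte 0xE1 = 11100001 → 3-byte char #2 = E1 9B A0.
Offset 7: leading byte 0xDF = 11011111 → 2-byte char #3 = DF 9C.
Offset 9: leading byte 0xD7 = 11010111 → 2-byte char #4 = D7 A7.
Offset 11: leading byte 0xD7 = 11010111 → 2-byte char #5 = D7 95.
Leading byte 0xD7 = 11010111 matches 110xxxxx → 2-byte sequence.
Byte 1: 0xD7 = 11010111, payload 10111 (5 bits).
Byte 2: 0x95 = 10010101 (10xxxxxx ✓), payload 010101.
Concatenate: 10111010101 = 0x5D5 (11 bits → U+05D5).

U+05D5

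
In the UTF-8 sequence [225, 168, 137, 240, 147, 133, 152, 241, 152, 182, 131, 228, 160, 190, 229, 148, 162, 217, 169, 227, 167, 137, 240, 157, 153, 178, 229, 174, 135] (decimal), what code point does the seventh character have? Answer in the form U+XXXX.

Offset 0: leading byte 0xE1 = 11100001 → 3-byte char #1 = E1 A8 89.
Offset 3: leading byte 0xF0 = 11110000 → 4-byte char #2 = F0 93 85 98.
Offset 7: leading byte 0xF1 = 11110001 → 4-byte char #3 = F1 98 B6 83.
Offset 11: leading byte 0xE4 = 11100100 → 3-byte char #4 = E4 A0 BE.
Offset 14: leading byte 0xE5 = 11100101 → 3-byte char #5 = E5 94 A2.
Offset 17: leading byte 0xD9 = 11011001 → 2-byte char #6 = D9 A9.
Offset 19: leading byte 0xE3 = 11100011 → 3-byte char #7 = E3 A7 89.
Leading byte 0xE3 = 11100011 matches 1110xxxx → 3-byte sequence.
Byte 1: 0xE3 = 11100011, payload 0011 (4 bits).
Byte 2: 0xA7 = 10100111 (10xxxxxx ✓), payload 100111.
Byte 3: 0x89 = 10001001 (10xxxxxx ✓), payload 001001.
Concatenate: 0011100111001001 = 0x39C9 (16 bits → U+39C9).

U+39C9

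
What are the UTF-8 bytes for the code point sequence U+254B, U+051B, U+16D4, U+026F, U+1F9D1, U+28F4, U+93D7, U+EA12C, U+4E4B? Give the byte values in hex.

U+254B: 3-byte form → E2 95 8B.
U+051B: 2-byte form → D4 9B.
U+16D4: 3-byte form → E1 9B 94.
U+026F: 2-byte form → C9 AF.
U+1F9D1: 4-byte form → F0 9F A7 91.
U+28F4: 3-byte form → E2 A3 B4.
U+93D7: 3-byte form → E9 8F 97.
U+EA12C: 4-byte form → F3 AA 84 AC.
U+4E4B: 3-byte form → E4 B9 8B.
Concatenated (27 bytes): E2 95 8B D4 9B E1 9B 94 C9 AF F0 9F A7 91 E2 A3 B4 E9 8F 97 F3 AA 84 AC E4 B9 8B.

E2 95 8B D4 9B E1 9B 94 C9 AF F0 9F A7 91 E2 A3 B4 E9 8F 97 F3 AA 84 AC E4 B9 8B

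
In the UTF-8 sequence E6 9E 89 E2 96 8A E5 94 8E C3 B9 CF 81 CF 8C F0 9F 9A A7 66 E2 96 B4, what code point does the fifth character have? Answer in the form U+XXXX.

Offset 0: leading byte 0xE6 = 11100110 → 3-byte char #1 = E6 9E 89.
Offset 3: leading byte 0xE2 = 11100010 → 3-byte char #2 = E2 96 8A.
Offset 6: leading byte 0xE5 = 11100101 → 3-byte char #3 = E5 94 8E.
Offset 9: leading byte 0xC3 = 11000011 → 2-byte char #4 = C3 B9.
Offset 11: leading byte 0xCF = 11001111 → 2-byte char #5 = CF 81.
Leading byte 0xCF = 11001111 matches 110xxxxx → 2-byte sequence.
Byte 1: 0xCF = 11001111, payload 01111 (5 bits).
Byte 2: 0x81 = 10000001 (10xxxxxx ✓), payload 000001.
Concatenate: 01111000001 = 0x3C1 (11 bits → U+03C1).

U+03C1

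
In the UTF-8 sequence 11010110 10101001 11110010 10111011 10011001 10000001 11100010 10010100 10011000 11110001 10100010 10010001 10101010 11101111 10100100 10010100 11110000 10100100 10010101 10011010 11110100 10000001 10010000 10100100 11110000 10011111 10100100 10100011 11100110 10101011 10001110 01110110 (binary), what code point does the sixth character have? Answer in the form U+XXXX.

U+2455A

Offset 0: leading byte 0xD6 = 11010110 → 2-byte char #1 = D6 A9.
Offset 2: leading byte 0xF2 = 11110010 → 4-byte char #2 = F2 BB 99 81.
Offset 6: leading byte 0xE2 = 11100010 → 3-byte char #3 = E2 94 98.
Offset 9: leading byte 0xF1 = 11110001 → 4-byte char #4 = F1 A2 91 AA.
Offset 13: leading byte 0xEF = 11101111 → 3-byte char #5 = EF A4 94.
Offset 16: leading byte 0xF0 = 11110000 → 4-byte char #6 = F0 A4 95 9A.
Leading byte 0xF0 = 11110000 matches 11110xxx → 4-byte sequence.
Byte 1: 0xF0 = 11110000, payload 000 (3 bits).
Byte 2: 0xA4 = 10100100 (10xxxxxx ✓), payload 100100.
Byte 3: 0x95 = 10010101 (10xxxxxx ✓), payload 010101.
Byte 4: 0x9A = 10011010 (10xxxxxx ✓), payload 011010.
Concatenate: 000100100010101011010 = 0x2455A (21 bits → U+2455A).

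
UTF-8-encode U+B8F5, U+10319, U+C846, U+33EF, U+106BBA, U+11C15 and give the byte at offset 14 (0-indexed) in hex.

U+B8F5 → 3-byte form EB A3 B5 at offsets 0–2.
U+10319 → 4-byte form F0 90 8C 99 at offsets 3–6.
U+C846 → 3-byte form EC A1 86 at offsets 7–9.
U+33EF → 3-byte form E3 8F AF at offsets 10–12.
U+106BBA → 4-byte form F4 86 AE BA at offsets 13–16.
Offset 14 falls in char 5's range; it's byte 2 of F4 86 AE BA = 0x86.

0x86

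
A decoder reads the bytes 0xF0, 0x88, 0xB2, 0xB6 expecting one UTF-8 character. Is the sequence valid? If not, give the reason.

Leading byte 0xF0 = 11110000 → 4-byte form.
Continuation bytes all match 10xxxxxx. Payload decodes to 0x8CB6.
But 0x8CB6 < 0x10000, the minimum for a 4-byte sequence — this is an overlong encoding.

invalid (overlong encoding)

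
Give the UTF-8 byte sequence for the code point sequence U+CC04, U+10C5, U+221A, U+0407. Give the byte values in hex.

EC B0 84 E1 83 85 E2 88 9A D0 87

U+CC04: 3-byte form → EC B0 84.
U+10C5: 3-byte form → E1 83 85.
U+221A: 3-byte form → E2 88 9A.
U+0407: 2-byte form → D0 87.
Concatenated (11 bytes): EC B0 84 E1 83 85 E2 88 9A D0 87.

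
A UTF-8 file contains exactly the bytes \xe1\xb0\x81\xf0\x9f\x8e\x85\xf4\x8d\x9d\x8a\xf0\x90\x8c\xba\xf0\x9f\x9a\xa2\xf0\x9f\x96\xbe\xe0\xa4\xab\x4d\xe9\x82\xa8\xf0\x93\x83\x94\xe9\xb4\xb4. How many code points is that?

11

Byte at offset 0: 0xE1 = 11100001 → 3-byte char (#1). Advance 3.
Byte at offset 3: 0xF0 = 11110000 → 4-byte char (#2). Advance 4.
Byte at offset 7: 0xF4 = 11110100 → 4-byte char (#3). Advance 4.
Byte at offset 11: 0xF0 = 11110000 → 4-byte char (#4). Advance 4.
Byte at offset 15: 0xF0 = 11110000 → 4-byte char (#5). Advance 4.
Byte at offset 19: 0xF0 = 11110000 → 4-byte char (#6). Advance 4.
Byte at offset 23: 0xE0 = 11100000 → 3-byte char (#7). Advance 3.
Byte at offset 26: 0x4D = 01001101 → 1-byte char (#8). Advance 1.
Byte at offset 27: 0xE9 = 11101001 → 3-byte char (#9). Advance 3.
Byte at offset 30: 0xF0 = 11110000 → 4-byte char (#10). Advance 4.
Byte at offset 34: 0xE9 = 11101001 → 3-byte char (#11). Advance 3.
Reached end at offset 37 after 11 code points.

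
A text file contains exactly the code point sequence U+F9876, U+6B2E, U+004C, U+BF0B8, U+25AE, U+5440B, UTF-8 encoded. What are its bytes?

F3 B9 A1 B6 E6 AC AE 4C F2 BF 82 B8 E2 96 AE F1 94 90 8B

U+F9876: 4-byte form → F3 B9 A1 B6.
U+6B2E: 3-byte form → E6 AC AE.
U+004C: 1-byte form → 4C.
U+BF0B8: 4-byte form → F2 BF 82 B8.
U+25AE: 3-byte form → E2 96 AE.
U+5440B: 4-byte form → F1 94 90 8B.
Concatenated (19 bytes): F3 B9 A1 B6 E6 AC AE 4C F2 BF 82 B8 E2 96 AE F1 94 90 8B.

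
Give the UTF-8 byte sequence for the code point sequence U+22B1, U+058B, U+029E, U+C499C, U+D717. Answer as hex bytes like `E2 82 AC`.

U+22B1: 3-byte form → E2 8A B1.
U+058B: 2-byte form → D6 8B.
U+029E: 2-byte form → CA 9E.
U+C499C: 4-byte form → F3 84 A6 9C.
U+D717: 3-byte form → ED 9C 97.
Concatenated (14 bytes): E2 8A B1 D6 8B CA 9E F3 84 A6 9C ED 9C 97.

E2 8A B1 D6 8B CA 9E F3 84 A6 9C ED 9C 97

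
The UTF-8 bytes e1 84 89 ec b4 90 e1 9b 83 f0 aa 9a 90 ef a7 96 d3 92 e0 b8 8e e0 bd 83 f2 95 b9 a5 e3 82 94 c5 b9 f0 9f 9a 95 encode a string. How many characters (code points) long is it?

12

Byte at offset 0: 0xE1 = 11100001 → 3-byte char (#1). Advance 3.
Byte at offset 3: 0xEC = 11101100 → 3-byte char (#2). Advance 3.
Byte at offset 6: 0xE1 = 11100001 → 3-byte char (#3). Advance 3.
Byte at offset 9: 0xF0 = 11110000 → 4-byte char (#4). Advance 4.
Byte at offset 13: 0xEF = 11101111 → 3-byte char (#5). Advance 3.
Byte at offset 16: 0xD3 = 11010011 → 2-byte char (#6). Advance 2.
Byte at offset 18: 0xE0 = 11100000 → 3-byte char (#7). Advance 3.
Byte at offset 21: 0xE0 = 11100000 → 3-byte char (#8). Advance 3.
Byte at offset 24: 0xF2 = 11110010 → 4-byte char (#9). Advance 4.
Byte at offset 28: 0xE3 = 11100011 → 3-byte char (#10). Advance 3.
Byte at offset 31: 0xC5 = 11000101 → 2-byte char (#11). Advance 2.
Byte at offset 33: 0xF0 = 11110000 → 4-byte char (#12). Advance 4.
Reached end at offset 37 after 12 code points.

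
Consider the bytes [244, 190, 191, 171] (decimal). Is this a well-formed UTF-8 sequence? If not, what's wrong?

Leading byte 0xF4 = 11110100 → 4-byte form.
Payload = 0x13EFEB, which exceeds U+10FFFF, the maximum Unicode code point. (Leading bytes F5–FF, or F4 followed by ≥ 0x90, are invalid.)

invalid (encodes a value above U+10FFFF)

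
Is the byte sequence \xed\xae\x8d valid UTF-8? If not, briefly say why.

Structurally a 3-byte sequence; payload = 0xDB8D.
But 0xDB8D is in U+D800–U+DFFF, the surrogate range. Surrogates are not Unicode scalar values and are forbidden in UTF-8.

invalid (encodes a surrogate (U+D800–U+DFFF))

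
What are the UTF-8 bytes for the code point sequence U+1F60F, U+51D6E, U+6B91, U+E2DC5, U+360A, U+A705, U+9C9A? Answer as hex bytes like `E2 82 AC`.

F0 9F 98 8F F1 91 B5 AE E6 AE 91 F3 A2 B7 85 E3 98 8A EA 9C 85 E9 B2 9A

U+1F60F: 4-byte form → F0 9F 98 8F.
U+51D6E: 4-byte form → F1 91 B5 AE.
U+6B91: 3-byte form → E6 AE 91.
U+E2DC5: 4-byte form → F3 A2 B7 85.
U+360A: 3-byte form → E3 98 8A.
U+A705: 3-byte form → EA 9C 85.
U+9C9A: 3-byte form → E9 B2 9A.
Concatenated (24 bytes): F0 9F 98 8F F1 91 B5 AE E6 AE 91 F3 A2 B7 85 E3 98 8A EA 9C 85 E9 B2 9A.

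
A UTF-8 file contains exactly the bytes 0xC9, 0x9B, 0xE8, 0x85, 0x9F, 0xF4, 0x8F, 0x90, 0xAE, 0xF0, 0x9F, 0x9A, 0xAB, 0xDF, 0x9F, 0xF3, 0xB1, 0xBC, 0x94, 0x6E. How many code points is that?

7

Byte at offset 0: 0xC9 = 11001001 → 2-byte char (#1). Advance 2.
Byte at offset 2: 0xE8 = 11101000 → 3-byte char (#2). Advance 3.
Byte at offset 5: 0xF4 = 11110100 → 4-byte char (#3). Advance 4.
Byte at offset 9: 0xF0 = 11110000 → 4-byte char (#4). Advance 4.
Byte at offset 13: 0xDF = 11011111 → 2-byte char (#5). Advance 2.
Byte at offset 15: 0xF3 = 11110011 → 4-byte char (#6). Advance 4.
Byte at offset 19: 0x6E = 01101110 → 1-byte char (#7). Advance 1.
Reached end at offset 20 after 7 code points.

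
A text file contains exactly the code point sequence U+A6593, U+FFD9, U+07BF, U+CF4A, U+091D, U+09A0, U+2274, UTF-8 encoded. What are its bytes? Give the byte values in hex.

F2 A6 96 93 EF BF 99 DE BF EC BD 8A E0 A4 9D E0 A6 A0 E2 89 B4

U+A6593: 4-byte form → F2 A6 96 93.
U+FFD9: 3-byte form → EF BF 99.
U+07BF: 2-byte form → DE BF.
U+CF4A: 3-byte form → EC BD 8A.
U+091D: 3-byte form → E0 A4 9D.
U+09A0: 3-byte form → E0 A6 A0.
U+2274: 3-byte form → E2 89 B4.
Concatenated (21 bytes): F2 A6 96 93 EF BF 99 DE BF EC BD 8A E0 A4 9D E0 A6 A0 E2 89 B4.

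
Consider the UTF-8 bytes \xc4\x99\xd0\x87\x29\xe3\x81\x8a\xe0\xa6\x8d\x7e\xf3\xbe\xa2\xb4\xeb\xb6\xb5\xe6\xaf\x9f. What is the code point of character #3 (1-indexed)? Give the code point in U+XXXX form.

U+0029

Offset 0: leading byte 0xC4 = 11000100 → 2-byte char #1 = C4 99.
Offset 2: leading byte 0xD0 = 11010000 → 2-byte char #2 = D0 87.
Offset 4: leading byte 0x29 = 00101001 → 1-byte char #3 = 29.
Leading byte 0x29 = 00101001 matches 0xxxxxxx → 1-byte sequence.
Byte 1: 0x29 = 00101001, payload 0101001 (7 bits).
Concatenate: 0101001 = 0x29 (7 bits → U+0029).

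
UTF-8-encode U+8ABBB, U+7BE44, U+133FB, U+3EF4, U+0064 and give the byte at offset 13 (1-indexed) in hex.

0xE3

1-indexed offset 13 is 0-indexed offset 12.
U+8ABBB → 4-byte form F2 8A AE BB at offsets 0–3.
U+7BE44 → 4-byte form F1 BB B9 84 at offsets 4–7.
U+133FB → 4-byte form F0 93 8F BB at offsets 8–11.
U+3EF4 → 3-byte form E3 BB B4 at offsets 12–14.
Offset 12 falls in char 4's range; it's byte 1 of E3 BB B4 = 0xE3.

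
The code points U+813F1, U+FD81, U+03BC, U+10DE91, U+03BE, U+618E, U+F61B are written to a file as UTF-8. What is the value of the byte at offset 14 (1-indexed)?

1-indexed offset 14 is 0-indexed offset 13.
U+813F1 → 4-byte form F2 81 8F B1 at offsets 0–3.
U+FD81 → 3-byte form EF B6 81 at offsets 4–6.
U+03BC → 2-byte form CE BC at offsets 7–8.
U+10DE91 → 4-byte form F4 8D BA 91 at offsets 9–12.
U+03BE → 2-byte form CE BE at offsets 13–14.
Offset 13 falls in char 5's range; it's byte 1 of CE BE = 0xCE.

0xCE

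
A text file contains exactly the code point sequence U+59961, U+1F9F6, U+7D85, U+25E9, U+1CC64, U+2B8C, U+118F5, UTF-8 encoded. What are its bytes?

U+59961: 4-byte form → F1 99 A5 A1.
U+1F9F6: 4-byte form → F0 9F A7 B6.
U+7D85: 3-byte form → E7 B6 85.
U+25E9: 3-byte form → E2 97 A9.
U+1CC64: 4-byte form → F0 9C B1 A4.
U+2B8C: 3-byte form → E2 AE 8C.
U+118F5: 4-byte form → F0 91 A3 B5.
Concatenated (25 bytes): F1 99 A5 A1 F0 9F A7 B6 E7 B6 85 E2 97 A9 F0 9C B1 A4 E2 AE 8C F0 91 A3 B5.

F1 99 A5 A1 F0 9F A7 B6 E7 B6 85 E2 97 A9 F0 9C B1 A4 E2 AE 8C F0 91 A3 B5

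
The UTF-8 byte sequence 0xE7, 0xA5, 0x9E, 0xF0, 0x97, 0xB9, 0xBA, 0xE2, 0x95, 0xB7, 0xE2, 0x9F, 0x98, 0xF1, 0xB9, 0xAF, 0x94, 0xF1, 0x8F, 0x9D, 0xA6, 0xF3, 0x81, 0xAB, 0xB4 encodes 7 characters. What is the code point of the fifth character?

Offset 0: leading byte 0xE7 = 11100111 → 3-byte char #1 = E7 A5 9E.
Offset 3: leading byte 0xF0 = 11110000 → 4-byte char #2 = F0 97 B9 BA.
Offset 7: leading byte 0xE2 = 11100010 → 3-byte char #3 = E2 95 B7.
Offset 10: leading byte 0xE2 = 11100010 → 3-byte char #4 = E2 9F 98.
Offset 13: leading byte 0xF1 = 11110001 → 4-byte char #5 = F1 B9 AF 94.
Leading byte 0xF1 = 11110001 matches 11110xxx → 4-byte sequence.
Byte 1: 0xF1 = 11110001, payload 001 (3 bits).
Byte 2: 0xB9 = 10111001 (10xxxxxx ✓), payload 111001.
Byte 3: 0xAF = 10101111 (10xxxxxx ✓), payload 101111.
Byte 4: 0x94 = 10010100 (10xxxxxx ✓), payload 010100.
Concatenate: 001111001101111010100 = 0x79BD4 (21 bits → U+79BD4).

U+79BD4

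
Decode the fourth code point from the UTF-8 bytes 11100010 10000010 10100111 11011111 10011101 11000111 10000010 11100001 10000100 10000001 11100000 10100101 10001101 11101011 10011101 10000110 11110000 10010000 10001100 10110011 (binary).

U+1101

Offset 0: leading byte 0xE2 = 11100010 → 3-byte char #1 = E2 82 A7.
Offset 3: leading byte 0xDF = 11011111 → 2-byte char #2 = DF 9D.
Offset 5: leading byte 0xC7 = 11000111 → 2-byte char #3 = C7 82.
Offset 7: leading byte 0xE1 = 11100001 → 3-byte char #4 = E1 84 81.
Leading byte 0xE1 = 11100001 matches 1110xxxx → 3-byte sequence.
Byte 1: 0xE1 = 11100001, payload 0001 (4 bits).
Byte 2: 0x84 = 10000100 (10xxxxxx ✓), payload 000100.
Byte 3: 0x81 = 10000001 (10xxxxxx ✓), payload 000001.
Concatenate: 0001000100000001 = 0x1101 (16 bits → U+1101).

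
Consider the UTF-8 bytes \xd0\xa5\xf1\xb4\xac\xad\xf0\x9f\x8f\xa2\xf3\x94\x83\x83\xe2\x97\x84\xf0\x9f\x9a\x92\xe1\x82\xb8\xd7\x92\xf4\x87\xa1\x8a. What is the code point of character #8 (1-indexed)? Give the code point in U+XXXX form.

U+05D2

Offset 0: leading byte 0xD0 = 11010000 → 2-byte char #1 = D0 A5.
Offset 2: leading byte 0xF1 = 11110001 → 4-byte char #2 = F1 B4 AC AD.
Offset 6: leading byte 0xF0 = 11110000 → 4-byte char #3 = F0 9F 8F A2.
Offset 10: leading byte 0xF3 = 11110011 → 4-byte char #4 = F3 94 83 83.
Offset 14: leading byte 0xE2 = 11100010 → 3-byte char #5 = E2 97 84.
Offset 17: leading byte 0xF0 = 11110000 → 4-byte char #6 = F0 9F 9A 92.
Offset 21: leading byte 0xE1 = 11100001 → 3-byte char #7 = E1 82 B8.
Offset 24: leading byte 0xD7 = 11010111 → 2-byte char #8 = D7 92.
Leading byte 0xD7 = 11010111 matches 110xxxxx → 2-byte sequence.
Byte 1: 0xD7 = 11010111, payload 10111 (5 bits).
Byte 2: 0x92 = 10010010 (10xxxxxx ✓), payload 010010.
Concatenate: 10111010010 = 0x5D2 (11 bits → U+05D2).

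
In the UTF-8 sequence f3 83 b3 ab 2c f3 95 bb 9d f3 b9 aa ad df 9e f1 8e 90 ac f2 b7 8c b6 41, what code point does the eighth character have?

Offset 0: leading byte 0xF3 = 11110011 → 4-byte char #1 = F3 83 B3 AB.
Offset 4: leading byte 0x2C = 00101100 → 1-byte char #2 = 2C.
Offset 5: leading byte 0xF3 = 11110011 → 4-byte char #3 = F3 95 BB 9D.
Offset 9: leading byte 0xF3 = 11110011 → 4-byte char #4 = F3 B9 AA AD.
Offset 13: leading byte 0xDF = 11011111 → 2-byte char #5 = DF 9E.
Offset 15: leading byte 0xF1 = 11110001 → 4-byte char #6 = F1 8E 90 AC.
Offset 19: leading byte 0xF2 = 11110010 → 4-byte char #7 = F2 B7 8C B6.
Offset 23: leading byte 0x41 = 01000001 → 1-byte char #8 = 41.
Leading byte 0x41 = 01000001 matches 0xxxxxxx → 1-byte sequence.
Byte 1: 0x41 = 01000001, payload 1000001 (7 bits).
Concatenate: 1000001 = 0x41 (7 bits → U+0041).

U+0041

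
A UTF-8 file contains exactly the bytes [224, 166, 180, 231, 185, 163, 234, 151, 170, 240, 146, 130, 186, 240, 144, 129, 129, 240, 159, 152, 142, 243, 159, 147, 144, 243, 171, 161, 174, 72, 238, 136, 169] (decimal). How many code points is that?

Byte at offset 0: 0xE0 = 11100000 → 3-byte char (#1). Advance 3.
Byte at offset 3: 0xE7 = 11100111 → 3-byte char (#2). Advance 3.
Byte at offset 6: 0xEA = 11101010 → 3-byte char (#3). Advance 3.
Byte at offset 9: 0xF0 = 11110000 → 4-byte char (#4). Advance 4.
Byte at offset 13: 0xF0 = 11110000 → 4-byte char (#5). Advance 4.
Byte at offset 17: 0xF0 = 11110000 → 4-byte char (#6). Advance 4.
Byte at offset 21: 0xF3 = 11110011 → 4-byte char (#7). Advance 4.
Byte at offset 25: 0xF3 = 11110011 → 4-byte char (#8). Advance 4.
Byte at offset 29: 0x48 = 01001000 → 1-byte char (#9). Advance 1.
Byte at offset 30: 0xEE = 11101110 → 3-byte char (#10). Advance 3.
Reached end at offset 33 after 10 code points.

10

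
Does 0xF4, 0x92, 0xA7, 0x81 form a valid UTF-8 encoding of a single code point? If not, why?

invalid (encodes a value above U+10FFFF)

Leading byte 0xF4 = 11110100 → 4-byte form.
Payload = 0x1129C1, which exceeds U+10FFFF, the maximum Unicode code point. (Leading bytes F5–FF, or F4 followed by ≥ 0x90, are invalid.)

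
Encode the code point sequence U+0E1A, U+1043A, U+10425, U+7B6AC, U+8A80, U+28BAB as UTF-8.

E0 B8 9A F0 90 90 BA F0 90 90 A5 F1 BB 9A AC E8 AA 80 F0 A8 AE AB

U+0E1A: 3-byte form → E0 B8 9A.
U+1043A: 4-byte form → F0 90 90 BA.
U+10425: 4-byte form → F0 90 90 A5.
U+7B6AC: 4-byte form → F1 BB 9A AC.
U+8A80: 3-byte form → E8 AA 80.
U+28BAB: 4-byte form → F0 A8 AE AB.
Concatenated (22 bytes): E0 B8 9A F0 90 90 BA F0 90 90 A5 F1 BB 9A AC E8 AA 80 F0 A8 AE AB.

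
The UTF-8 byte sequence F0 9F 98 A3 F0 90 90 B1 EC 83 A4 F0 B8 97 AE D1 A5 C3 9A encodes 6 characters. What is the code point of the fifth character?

Offset 0: leading byte 0xF0 = 11110000 → 4-byte char #1 = F0 9F 98 A3.
Offset 4: leading byte 0xF0 = 11110000 → 4-byte char #2 = F0 90 90 B1.
Offset 8: leading byte 0xEC = 11101100 → 3-byte char #3 = EC 83 A4.
Offset 11: leading byte 0xF0 = 11110000 → 4-byte char #4 = F0 B8 97 AE.
Offset 15: leading byte 0xD1 = 11010001 → 2-byte char #5 = D1 A5.
Leading byte 0xD1 = 11010001 matches 110xxxxx → 2-byte sequence.
Byte 1: 0xD1 = 11010001, payload 10001 (5 bits).
Byte 2: 0xA5 = 10100101 (10xxxxxx ✓), payload 100101.
Concatenate: 10001100101 = 0x465 (11 bits → U+0465).

U+0465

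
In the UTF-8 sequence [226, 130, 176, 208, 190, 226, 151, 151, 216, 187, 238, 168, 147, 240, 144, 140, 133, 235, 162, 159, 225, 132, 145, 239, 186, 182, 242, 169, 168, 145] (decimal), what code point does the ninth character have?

Offset 0: leading byte 0xE2 = 11100010 → 3-byte char #1 = E2 82 B0.
Offset 3: leading byte 0xD0 = 11010000 → 2-byte char #2 = D0 BE.
Offset 5: leading byte 0xE2 = 11100010 → 3-byte char #3 = E2 97 97.
Offset 8: leading byte 0xD8 = 11011000 → 2-byte char #4 = D8 BB.
Offset 10: leading byte 0xEE = 11101110 → 3-byte char #5 = EE A8 93.
Offset 13: leading byte 0xF0 = 11110000 → 4-byte char #6 = F0 90 8C 85.
Offset 17: leading byte 0xEB = 11101011 → 3-byte char #7 = EB A2 9F.
Offset 20: leading byte 0xE1 = 11100001 → 3-byte char #8 = E1 84 91.
Offset 23: leading byte 0xEF = 11101111 → 3-byte char #9 = EF BA B6.
Leading byte 0xEF = 11101111 matches 1110xxxx → 3-byte sequence.
Byte 1: 0xEF = 11101111, payload 1111 (4 bits).
Byte 2: 0xBA = 10111010 (10xxxxxx ✓), payload 111010.
Byte 3: 0xB6 = 10110110 (10xxxxxx ✓), payload 110110.
Concatenate: 1111111010110110 = 0xFEB6 (16 bits → U+FEB6).

U+FEB6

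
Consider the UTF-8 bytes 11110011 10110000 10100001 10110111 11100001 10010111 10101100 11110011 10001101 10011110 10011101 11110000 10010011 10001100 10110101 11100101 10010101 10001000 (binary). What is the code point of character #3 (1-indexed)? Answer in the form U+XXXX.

Offset 0: leading byte 0xF3 = 11110011 → 4-byte char #1 = F3 B0 A1 B7.
Offset 4: leading byte 0xE1 = 11100001 → 3-byte char #2 = E1 97 AC.
Offset 7: leading byte 0xF3 = 11110011 → 4-byte char #3 = F3 8D 9E 9D.
Leading byte 0xF3 = 11110011 matches 11110xxx → 4-byte sequence.
Byte 1: 0xF3 = 11110011, payload 011 (3 bits).
Byte 2: 0x8D = 10001101 (10xxxxxx ✓), payload 001101.
Byte 3: 0x9E = 10011110 (10xxxxxx ✓), payload 011110.
Byte 4: 0x9D = 10011101 (10xxxxxx ✓), payload 011101.
Concatenate: 011001101011110011101 = 0xCD79D (21 bits → U+CD79D).

U+CD79D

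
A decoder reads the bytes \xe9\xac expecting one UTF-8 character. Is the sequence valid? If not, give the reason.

Leading byte 0xE9 = 11101001 → 3-byte form, but only 2 bytes are present.

invalid (sequence truncated)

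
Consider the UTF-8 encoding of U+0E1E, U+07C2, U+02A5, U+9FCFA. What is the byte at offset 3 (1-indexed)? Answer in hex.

0x9E

1-indexed offset 3 is 0-indexed offset 2.
U+0E1E → 3-byte form E0 B8 9E at offsets 0–2.
Offset 2 falls in char 1's range; it's byte 3 of E0 B8 9E = 0x9E.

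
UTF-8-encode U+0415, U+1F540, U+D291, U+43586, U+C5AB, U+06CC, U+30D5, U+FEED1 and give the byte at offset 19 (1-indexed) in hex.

0xE3

1-indexed offset 19 is 0-indexed offset 18.
U+0415 → 2-byte form D0 95 at offsets 0–1.
U+1F540 → 4-byte form F0 9F 95 80 at offsets 2–5.
U+D291 → 3-byte form ED 8A 91 at offsets 6–8.
U+43586 → 4-byte form F1 83 96 86 at offsets 9–12.
U+C5AB → 3-byte form EC 96 AB at offsets 13–15.
U+06CC → 2-byte form DB 8C at offsets 16–17.
U+30D5 → 3-byte form E3 83 95 at offsets 18–20.
Offset 18 falls in char 7's range; it's byte 1 of E3 83 95 = 0xE3.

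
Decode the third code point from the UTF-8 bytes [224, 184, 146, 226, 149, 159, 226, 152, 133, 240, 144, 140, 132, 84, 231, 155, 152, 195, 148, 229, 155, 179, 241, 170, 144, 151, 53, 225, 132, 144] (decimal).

U+2605

Offset 0: leading byte 0xE0 = 11100000 → 3-byte char #1 = E0 B8 92.
Offset 3: leading byte 0xE2 = 11100010 → 3-byte char #2 = E2 95 9F.
Offset 6: leading byte 0xE2 = 11100010 → 3-byte char #3 = E2 98 85.
Leading byte 0xE2 = 11100010 matches 1110xxxx → 3-byte sequence.
Byte 1: 0xE2 = 11100010, payload 0010 (4 bits).
Byte 2: 0x98 = 10011000 (10xxxxxx ✓), payload 011000.
Byte 3: 0x85 = 10000101 (10xxxxxx ✓), payload 000101.
Concatenate: 0010011000000101 = 0x2605 (16 bits → U+2605).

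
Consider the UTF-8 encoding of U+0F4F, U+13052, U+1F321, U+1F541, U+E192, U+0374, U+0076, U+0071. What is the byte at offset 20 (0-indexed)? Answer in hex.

U+0F4F → 3-byte form E0 BD 8F at offsets 0–2.
U+13052 → 4-byte form F0 93 81 92 at offsets 3–6.
U+1F321 → 4-byte form F0 9F 8C A1 at offsets 7–10.
U+1F541 → 4-byte form F0 9F 95 81 at offsets 11–14.
U+E192 → 3-byte form EE 86 92 at offsets 15–17.
U+0374 → 2-byte form CD B4 at offsets 18–19.
U+0076 → 1-byte form 76 at offsets 20–20.
Offset 20 falls in char 7's range; it's byte 1 of 76 = 0x76.

0x76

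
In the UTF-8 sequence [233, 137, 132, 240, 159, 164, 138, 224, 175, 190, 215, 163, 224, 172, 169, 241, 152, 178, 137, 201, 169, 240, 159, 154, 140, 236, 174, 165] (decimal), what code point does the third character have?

Offset 0: leading byte 0xE9 = 11101001 → 3-byte char #1 = E9 89 84.
Offset 3: leading byte 0xF0 = 11110000 → 4-byte char #2 = F0 9F A4 8A.
Offset 7: leading byte 0xE0 = 11100000 → 3-byte char #3 = E0 AF BE.
Leading byte 0xE0 = 11100000 matches 1110xxxx → 3-byte sequence.
Byte 1: 0xE0 = 11100000, payload 0000 (4 bits).
Byte 2: 0xAF = 10101111 (10xxxxxx ✓), payload 101111.
Byte 3: 0xBE = 10111110 (10xxxxxx ✓), payload 111110.
Concatenate: 0000101111111110 = 0xBFE (16 bits → U+0BFE).

U+0BFE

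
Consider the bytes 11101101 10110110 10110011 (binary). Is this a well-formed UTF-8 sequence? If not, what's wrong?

Structurally a 3-byte sequence; payload = 0xDDB3.
But 0xDDB3 is in U+D800–U+DFFF, the surrogate range. Surrogates are not Unicode scalar values and are forbidden in UTF-8.

invalid (encodes a surrogate (U+D800–U+DFFF))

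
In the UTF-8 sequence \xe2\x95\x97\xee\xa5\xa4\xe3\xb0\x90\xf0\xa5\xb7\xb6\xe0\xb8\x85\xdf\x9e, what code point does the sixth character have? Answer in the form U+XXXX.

Offset 0: leading byte 0xE2 = 11100010 → 3-byte char #1 = E2 95 97.
Offset 3: leading byte 0xEE = 11101110 → 3-byte char #2 = EE A5 A4.
Offset 6: leading byte 0xE3 = 11100011 → 3-byte char #3 = E3 B0 90.
Offset 9: leading byte 0xF0 = 11110000 → 4-byte char #4 = F0 A5 B7 B6.
Offset 13: leading byte 0xE0 = 11100000 → 3-byte char #5 = E0 B8 85.
Offset 16: leading byte 0xDF = 11011111 → 2-byte char #6 = DF 9E.
Leading byte 0xDF = 11011111 matches 110xxxxx → 2-byte sequence.
Byte 1: 0xDF = 11011111, payload 11111 (5 bits).
Byte 2: 0x9E = 10011110 (10xxxxxx ✓), payload 011110.
Concatenate: 11111011110 = 0x7DE (11 bits → U+07DE).

U+07DE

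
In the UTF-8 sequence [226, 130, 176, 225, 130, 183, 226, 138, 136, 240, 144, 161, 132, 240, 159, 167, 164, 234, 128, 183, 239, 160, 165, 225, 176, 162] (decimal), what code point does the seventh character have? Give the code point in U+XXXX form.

Offset 0: leading byte 0xE2 = 11100010 → 3-byte char #1 = E2 82 B0.
Offset 3: leading byte 0xE1 = 11100001 → 3-byte char #2 = E1 82 B7.
Offset 6: leading byte 0xE2 = 11100010 → 3-byte char #3 = E2 8A 88.
Offset 9: leading byte 0xF0 = 11110000 → 4-byte char #4 = F0 90 A1 84.
Offset 13: leading byte 0xF0 = 11110000 → 4-byte char #5 = F0 9F A7 A4.
Offset 17: leading byte 0xEA = 11101010 → 3-byte char #6 = EA 80 B7.
Offset 20: leading byte 0xEF = 11101111 → 3-byte char #7 = EF A0 A5.
Leading byte 0xEF = 11101111 matches 1110xxxx → 3-byte sequence.
Byte 1: 0xEF = 11101111, payload 1111 (4 bits).
Byte 2: 0xA0 = 10100000 (10xxxxxx ✓), payload 100000.
Byte 3: 0xA5 = 10100101 (10xxxxxx ✓), payload 100101.
Concatenate: 1111100000100101 = 0xF825 (16 bits → U+F825).

U+F825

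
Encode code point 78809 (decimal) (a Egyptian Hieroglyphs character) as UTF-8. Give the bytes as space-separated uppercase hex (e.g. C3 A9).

U+133D9 = 0x133D9 = 78809 decimal. In range U+10000–U+10FFFF → 4-byte form: 11110xxx 10xxxxxx 10xxxxxx 10xxxxxx.
Binary (21 bits): 000010011001111011001.
Split 3+6+6+6: 000 | 010011 | 001111 | 011001.
Byte 1: 11110000 = 0xF0.
Byte 2: 10010011 = 0x93.
Byte 3: 10001111 = 0x8F.
Byte 4: 10011001 = 0x99.

F0 93 8F 99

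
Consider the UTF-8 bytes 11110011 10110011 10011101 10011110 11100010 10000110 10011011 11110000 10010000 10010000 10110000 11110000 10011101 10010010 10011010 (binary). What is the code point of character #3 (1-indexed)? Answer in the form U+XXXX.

Offset 0: leading byte 0xF3 = 11110011 → 4-byte char #1 = F3 B3 9D 9E.
Offset 4: leading byte 0xE2 = 11100010 → 3-byte char #2 = E2 86 9B.
Offset 7: leading byte 0xF0 = 11110000 → 4-byte char #3 = F0 90 90 B0.
Leading byte 0xF0 = 11110000 matches 11110xxx → 4-byte sequence.
Byte 1: 0xF0 = 11110000, payload 000 (3 bits).
Byte 2: 0x90 = 10010000 (10xxxxxx ✓), payload 010000.
Byte 3: 0x90 = 10010000 (10xxxxxx ✓), payload 010000.
Byte 4: 0xB0 = 10110000 (10xxxxxx ✓), payload 110000.
Concatenate: 000010000010000110000 = 0x10430 (21 bits → U+10430).

U+10430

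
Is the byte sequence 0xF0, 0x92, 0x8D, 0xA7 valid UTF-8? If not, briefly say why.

Leading byte 0xF0 = 11110000 → 4-byte form.
Continuation bytes 0x92=10010010, 0x8D=10001101, 0xA7=10100111 all match 10xxxxxx.
Decoded value 0x12367 is ≥ 0x10000 (shortest form) and not a surrogate.

valid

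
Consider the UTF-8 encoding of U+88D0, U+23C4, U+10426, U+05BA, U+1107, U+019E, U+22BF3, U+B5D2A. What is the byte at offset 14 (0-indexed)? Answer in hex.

U+88D0 → 3-byte form E8 A3 90 at offsets 0–2.
U+23C4 → 3-byte form E2 8F 84 at offsets 3–5.
U+10426 → 4-byte form F0 90 90 A6 at offsets 6–9.
U+05BA → 2-byte form D6 BA at offsets 10–11.
U+1107 → 3-byte form E1 84 87 at offsets 12–14.
Offset 14 falls in char 5's range; it's byte 3 of E1 84 87 = 0x87.

0x87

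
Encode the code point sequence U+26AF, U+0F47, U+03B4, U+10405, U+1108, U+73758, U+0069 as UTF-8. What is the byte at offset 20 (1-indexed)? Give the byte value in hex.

0x69

1-indexed offset 20 is 0-indexed offset 19.
U+26AF → 3-byte form E2 9A AF at offsets 0–2.
U+0F47 → 3-byte form E0 BD 87 at offsets 3–5.
U+03B4 → 2-byte form CE B4 at offsets 6–7.
U+10405 → 4-byte form F0 90 90 85 at offsets 8–11.
U+1108 → 3-byte form E1 84 88 at offsets 12–14.
U+73758 → 4-byte form F1 B3 9D 98 at offsets 15–18.
U+0069 → 1-byte form 69 at offsets 19–19.
Offset 19 falls in char 7's range; it's byte 1 of 69 = 0x69.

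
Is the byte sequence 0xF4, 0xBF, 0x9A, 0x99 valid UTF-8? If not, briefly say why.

Leading byte 0xF4 = 11110100 → 4-byte form.
Payload = 0x13F699, which exceeds U+10FFFF, the maximum Unicode code point. (Leading bytes F5–FF, or F4 followed by ≥ 0x90, are invalid.)

invalid (encodes a value above U+10FFFF)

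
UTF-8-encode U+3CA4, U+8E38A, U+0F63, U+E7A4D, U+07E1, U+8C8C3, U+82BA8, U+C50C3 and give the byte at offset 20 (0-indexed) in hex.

0xF2

U+3CA4 → 3-byte form E3 B2 A4 at offsets 0–2.
U+8E38A → 4-byte form F2 8E 8E 8A at offsets 3–6.
U+0F63 → 3-byte form E0 BD A3 at offsets 7–9.
U+E7A4D → 4-byte form F3 A7 A9 8D at offsets 10–13.
U+07E1 → 2-byte form DF A1 at offsets 14–15.
U+8C8C3 → 4-byte form F2 8C A3 83 at offsets 16–19.
U+82BA8 → 4-byte form F2 82 AE A8 at offsets 20–23.
Offset 20 falls in char 7's range; it's byte 1 of F2 82 AE A8 = 0xF2.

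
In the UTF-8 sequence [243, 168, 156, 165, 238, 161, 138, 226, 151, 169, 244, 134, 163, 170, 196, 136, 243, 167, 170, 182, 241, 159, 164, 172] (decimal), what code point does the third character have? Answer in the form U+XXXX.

Offset 0: leading byte 0xF3 = 11110011 → 4-byte char #1 = F3 A8 9C A5.
Offset 4: leading byte 0xEE = 11101110 → 3-byte char #2 = EE A1 8A.
Offset 7: leading byte 0xE2 = 11100010 → 3-byte char #3 = E2 97 A9.
Leading byte 0xE2 = 11100010 matches 1110xxxx → 3-byte sequence.
Byte 1: 0xE2 = 11100010, payload 0010 (4 bits).
Byte 2: 0x97 = 10010111 (10xxxxxx ✓), payload 010111.
Byte 3: 0xA9 = 10101001 (10xxxxxx ✓), payload 101001.
Concatenate: 0010010111101001 = 0x25E9 (16 bits → U+25E9).

U+25E9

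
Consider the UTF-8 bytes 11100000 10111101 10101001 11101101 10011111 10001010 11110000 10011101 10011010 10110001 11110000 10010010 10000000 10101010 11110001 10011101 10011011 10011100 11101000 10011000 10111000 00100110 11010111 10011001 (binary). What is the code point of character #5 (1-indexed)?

Offset 0: leading byte 0xE0 = 11100000 → 3-byte char #1 = E0 BD A9.
Offset 3: leading byte 0xED = 11101101 → 3-byte char #2 = ED 9F 8A.
Offset 6: leading byte 0xF0 = 11110000 → 4-byte char #3 = F0 9D 9A B1.
Offset 10: leading byte 0xF0 = 11110000 → 4-byte char #4 = F0 92 80 AA.
Offset 14: leading byte 0xF1 = 11110001 → 4-byte char #5 = F1 9D 9B 9C.
Leading byte 0xF1 = 11110001 matches 11110xxx → 4-byte sequence.
Byte 1: 0xF1 = 11110001, payload 001 (3 bits).
Byte 2: 0x9D = 10011101 (10xxxxxx ✓), payload 011101.
Byte 3: 0x9B = 10011011 (10xxxxxx ✓), payload 011011.
Byte 4: 0x9C = 10011100 (10xxxxxx ✓), payload 011100.
Concatenate: 001011101011011011100 = 0x5D6DC (21 bits → U+5D6DC).

U+5D6DC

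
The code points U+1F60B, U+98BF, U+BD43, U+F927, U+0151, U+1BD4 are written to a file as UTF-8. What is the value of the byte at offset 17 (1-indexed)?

0xAF

1-indexed offset 17 is 0-indexed offset 16.
U+1F60B → 4-byte form F0 9F 98 8B at offsets 0–3.
U+98BF → 3-byte form E9 A2 BF at offsets 4–6.
U+BD43 → 3-byte form EB B5 83 at offsets 7–9.
U+F927 → 3-byte form EF A4 A7 at offsets 10–12.
U+0151 → 2-byte form C5 91 at offsets 13–14.
U+1BD4 → 3-byte form E1 AF 94 at offsets 15–17.
Offset 16 falls in char 6's range; it's byte 2 of E1 AF 94 = 0xAF.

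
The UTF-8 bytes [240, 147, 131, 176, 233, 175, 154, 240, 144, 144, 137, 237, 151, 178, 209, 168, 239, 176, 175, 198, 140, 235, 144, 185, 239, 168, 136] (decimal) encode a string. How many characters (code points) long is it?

Byte at offset 0: 0xF0 = 11110000 → 4-byte char (#1). Advance 4.
Byte at offset 4: 0xE9 = 11101001 → 3-byte char (#2). Advance 3.
Byte at offset 7: 0xF0 = 11110000 → 4-byte char (#3). Advance 4.
Byte at offset 11: 0xED = 11101101 → 3-byte char (#4). Advance 3.
Byte at offset 14: 0xD1 = 11010001 → 2-byte char (#5). Advance 2.
Byte at offset 16: 0xEF = 11101111 → 3-byte char (#6). Advance 3.
Byte at offset 19: 0xC6 = 11000110 → 2-byte char (#7). Advance 2.
Byte at offset 21: 0xEB = 11101011 → 3-byte char (#8). Advance 3.
Byte at offset 24: 0xEF = 11101111 → 3-byte char (#9). Advance 3.
Reached end at offset 27 after 9 code points.

9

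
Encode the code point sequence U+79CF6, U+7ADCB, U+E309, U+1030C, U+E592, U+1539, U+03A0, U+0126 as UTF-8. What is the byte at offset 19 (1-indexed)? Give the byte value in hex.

0xE1

1-indexed offset 19 is 0-indexed offset 18.
U+79CF6 → 4-byte form F1 B9 B3 B6 at offsets 0–3.
U+7ADCB → 4-byte form F1 BA B7 8B at offsets 4–7.
U+E309 → 3-byte form EE 8C 89 at offsets 8–10.
U+1030C → 4-byte form F0 90 8C 8C at offsets 11–14.
U+E592 → 3-byte form EE 96 92 at offsets 15–17.
U+1539 → 3-byte form E1 94 B9 at offsets 18–20.
Offset 18 falls in char 6's range; it's byte 1 of E1 94 B9 = 0xE1.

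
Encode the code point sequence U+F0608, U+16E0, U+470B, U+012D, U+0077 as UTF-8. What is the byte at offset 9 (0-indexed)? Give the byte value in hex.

0x8B

U+F0608 → 4-byte form F3 B0 98 88 at offsets 0–3.
U+16E0 → 3-byte form E1 9B A0 at offsets 4–6.
U+470B → 3-byte form E4 9C 8B at offsets 7–9.
Offset 9 falls in char 3's range; it's byte 3 of E4 9C 8B = 0x8B.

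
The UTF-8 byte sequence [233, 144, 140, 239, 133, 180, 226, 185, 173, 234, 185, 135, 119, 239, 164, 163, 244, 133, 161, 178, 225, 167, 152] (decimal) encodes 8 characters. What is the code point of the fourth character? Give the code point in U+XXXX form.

U+AE47

Offset 0: leading byte 0xE9 = 11101001 → 3-byte char #1 = E9 90 8C.
Offset 3: leading byte 0xEF = 11101111 → 3-byte char #2 = EF 85 B4.
Offset 6: leading byte 0xE2 = 11100010 → 3-byte char #3 = E2 B9 AD.
Offset 9: leading byte 0xEA = 11101010 → 3-byte char #4 = EA B9 87.
Leading byte 0xEA = 11101010 matches 1110xxxx → 3-byte sequence.
Byte 1: 0xEA = 11101010, payload 1010 (4 bits).
Byte 2: 0xB9 = 10111001 (10xxxxxx ✓), payload 111001.
Byte 3: 0x87 = 10000111 (10xxxxxx ✓), payload 000111.
Concatenate: 1010111001000111 = 0xAE47 (16 bits → U+AE47).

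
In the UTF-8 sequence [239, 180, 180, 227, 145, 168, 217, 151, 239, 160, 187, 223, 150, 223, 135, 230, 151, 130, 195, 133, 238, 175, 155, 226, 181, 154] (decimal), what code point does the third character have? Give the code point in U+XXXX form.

U+0657

Offset 0: leading byte 0xEF = 11101111 → 3-byte char #1 = EF B4 B4.
Offset 3: leading byte 0xE3 = 11100011 → 3-byte char #2 = E3 91 A8.
Offset 6: leading byte 0xD9 = 11011001 → 2-byte char #3 = D9 97.
Leading byte 0xD9 = 11011001 matches 110xxxxx → 2-byte sequence.
Byte 1: 0xD9 = 11011001, payload 11001 (5 bits).
Byte 2: 0x97 = 10010111 (10xxxxxx ✓), payload 010111.
Concatenate: 11001010111 = 0x657 (11 bits → U+0657).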